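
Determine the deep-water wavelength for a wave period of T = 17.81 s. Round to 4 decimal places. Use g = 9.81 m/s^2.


L0 = g * T^2 / (2 * pi)
L0 = 9.81 * 17.81^2 / (2 * pi)
L0 = 9.81 * 317.1961 / 6.28319
L0 = 3111.6937 / 6.28319
L0 = 495.2414 m

495.2414


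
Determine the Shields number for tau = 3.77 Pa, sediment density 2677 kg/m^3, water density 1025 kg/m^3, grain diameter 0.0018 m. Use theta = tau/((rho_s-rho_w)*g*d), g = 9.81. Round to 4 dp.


theta = tau / ((rho_s - rho_w) * g * d)
rho_s - rho_w = 2677 - 1025 = 1652
Denominator = 1652 * 9.81 * 0.0018 = 29.171016
theta = 3.77 / 29.171016
theta = 0.1292

0.1292


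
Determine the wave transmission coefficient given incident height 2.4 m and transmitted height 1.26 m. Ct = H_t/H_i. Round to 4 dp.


Ct = H_t / H_i
Ct = 1.26 / 2.4
Ct = 0.5250

0.5250


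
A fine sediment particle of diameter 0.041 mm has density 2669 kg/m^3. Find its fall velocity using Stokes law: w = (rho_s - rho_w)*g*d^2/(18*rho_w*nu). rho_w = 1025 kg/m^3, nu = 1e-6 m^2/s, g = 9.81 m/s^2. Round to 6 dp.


w = (rho_s - rho_w) * g * d^2 / (18 * rho_w * nu)
d = 0.041 mm = 0.000041 m
rho_s - rho_w = 2669 - 1025 = 1644
Numerator = 1644 * 9.81 * (0.000041)^2 = 0.000027110563
Denominator = 18 * 1025 * 1e-6 = 0.018450
w = 0.001469 m/s

0.001469


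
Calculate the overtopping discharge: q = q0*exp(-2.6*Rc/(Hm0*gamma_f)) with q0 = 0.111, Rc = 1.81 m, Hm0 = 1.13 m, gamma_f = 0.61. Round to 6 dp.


q = q0 * exp(-2.6 * Rc / (Hm0 * gamma_f))
Exponent = -2.6 * 1.81 / (1.13 * 0.61)
= -2.6 * 1.81 / 0.6893
= -6.827216
exp(-6.827216) = 0.001084
q = 0.111 * 0.001084
q = 0.000120 m^3/s/m

0.000120


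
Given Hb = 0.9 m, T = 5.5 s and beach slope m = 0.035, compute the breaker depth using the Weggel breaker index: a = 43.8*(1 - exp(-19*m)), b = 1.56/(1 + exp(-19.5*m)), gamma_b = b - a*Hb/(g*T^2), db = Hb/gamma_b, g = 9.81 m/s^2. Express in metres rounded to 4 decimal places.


a = 43.8 * (1 - exp(-19 * m))
exp(-19 * 0.035) = exp(-0.6650) = 0.514274
a = 43.8 * (1 - 0.514274) = 21.274819
b = 1.56 / (1 + exp(-19.5 * m))
exp(-19.5 * 0.035) = exp(-0.6825) = 0.505352
b = 1.56 / (1 + 0.505352) = 1.036302
Hb / (g * T^2) = 0.9 / (9.81 * 5.5^2) = 0.9 / 296.7525 = 0.00303283
gamma_b = b - a * Hb/(g*T^2) = 1.036302 - 21.274819 * 0.00303283 = 0.971780
db = Hb / gamma_b = 0.9 / 0.971780
db = 0.9261 m

0.9261


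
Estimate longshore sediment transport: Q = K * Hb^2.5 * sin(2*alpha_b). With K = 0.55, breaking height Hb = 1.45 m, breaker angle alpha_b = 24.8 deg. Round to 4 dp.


Q = K * Hb^2.5 * sin(2 * alpha_b)
Hb^2.5 = 1.45^2.5 = 2.531745
sin(2 * 24.8) = sin(49.6) = 0.761538
Q = 0.55 * 2.531745 * 0.761538
Q = 1.0604 m^3/s

1.0604


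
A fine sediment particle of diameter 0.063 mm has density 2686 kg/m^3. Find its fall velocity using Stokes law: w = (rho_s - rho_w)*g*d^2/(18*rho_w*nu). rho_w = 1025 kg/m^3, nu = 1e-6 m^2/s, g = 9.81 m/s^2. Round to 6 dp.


w = (rho_s - rho_w) * g * d^2 / (18 * rho_w * nu)
d = 0.063 mm = 0.000063 m
rho_s - rho_w = 2686 - 1025 = 1661
Numerator = 1661 * 9.81 * (0.000063)^2 = 0.000064672513
Denominator = 18 * 1025 * 1e-6 = 0.018450
w = 0.003505 m/s

0.003505


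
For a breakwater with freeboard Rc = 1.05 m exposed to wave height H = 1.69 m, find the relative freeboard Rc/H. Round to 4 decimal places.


Relative freeboard = Rc / H
= 1.05 / 1.69
= 0.6213

0.6213


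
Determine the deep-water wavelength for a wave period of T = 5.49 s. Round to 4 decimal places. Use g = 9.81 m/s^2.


L0 = g * T^2 / (2 * pi)
L0 = 9.81 * 5.49^2 / (2 * pi)
L0 = 9.81 * 30.1401 / 6.28319
L0 = 295.6744 / 6.28319
L0 = 47.0580 m

47.0580


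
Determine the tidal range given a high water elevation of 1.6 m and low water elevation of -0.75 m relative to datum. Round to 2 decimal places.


Tidal range = High water - Low water
Tidal range = 1.6 - (-0.75)
Tidal range = 2.35 m

2.35


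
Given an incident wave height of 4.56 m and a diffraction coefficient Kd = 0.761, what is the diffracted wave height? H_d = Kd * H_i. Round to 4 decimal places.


H_d = Kd * H_i
H_d = 0.761 * 4.56
H_d = 3.4702 m

3.4702


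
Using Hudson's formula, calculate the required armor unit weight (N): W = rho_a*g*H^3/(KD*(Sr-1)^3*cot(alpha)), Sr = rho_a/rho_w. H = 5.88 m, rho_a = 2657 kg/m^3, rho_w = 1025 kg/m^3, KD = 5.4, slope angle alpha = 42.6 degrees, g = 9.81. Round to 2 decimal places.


Sr = rho_a / rho_w = 2657 / 1025 = 2.592195
(Sr - 1) = 1.592195
(Sr - 1)^3 = 4.036350
cot(42.6) = 1 / tan(42.6) = 1 / 0.919547 = 1.087492
Numerator = 2657 * 9.81 * 5.88^3 = 5298983.1683
Denominator = 5.4 * 4.036350 * 1.087492 = 23.703290
W = 5298983.1683 / 23.703290
W = 223554.75 N

223554.75


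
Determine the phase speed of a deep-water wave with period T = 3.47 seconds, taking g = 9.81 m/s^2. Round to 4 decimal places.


We use the deep-water celerity formula:
C = g * T / (2 * pi)
C = 9.81 * 3.47 / (2 * 3.14159...)
C = 34.040700 / 6.283185
C = 5.4177 m/s

5.4177


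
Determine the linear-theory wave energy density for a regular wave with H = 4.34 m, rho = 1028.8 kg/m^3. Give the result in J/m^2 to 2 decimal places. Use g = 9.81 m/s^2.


E = (1/8) * rho * g * H^2
E = (1/8) * 1028.8 * 9.81 * 4.34^2
E = 0.125 * 1028.8 * 9.81 * 18.8356
E = 23762.35 J/m^2

23762.35


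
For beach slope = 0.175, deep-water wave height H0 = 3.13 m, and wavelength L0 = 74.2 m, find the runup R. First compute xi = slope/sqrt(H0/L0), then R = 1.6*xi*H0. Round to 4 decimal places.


xi = slope / sqrt(H0/L0)
H0/L0 = 3.13/74.2 = 0.042183
sqrt(0.042183) = 0.205386
xi = 0.175 / 0.205386 = 0.852055
R = 1.6 * xi * H0 = 1.6 * 0.852055 * 3.13
R = 4.2671 m

4.2671


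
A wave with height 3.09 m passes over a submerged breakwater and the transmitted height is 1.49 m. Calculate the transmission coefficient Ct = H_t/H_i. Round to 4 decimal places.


Ct = H_t / H_i
Ct = 1.49 / 3.09
Ct = 0.4822

0.4822


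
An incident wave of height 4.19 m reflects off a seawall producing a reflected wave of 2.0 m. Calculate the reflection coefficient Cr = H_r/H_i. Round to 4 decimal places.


Cr = H_r / H_i
Cr = 2.0 / 4.19
Cr = 0.4773

0.4773


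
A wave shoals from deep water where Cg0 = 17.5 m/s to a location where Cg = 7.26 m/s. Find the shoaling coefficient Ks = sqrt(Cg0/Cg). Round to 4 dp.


Ks = sqrt(Cg0 / Cg)
Ks = sqrt(17.5 / 7.26)
Ks = sqrt(2.4105)
Ks = 1.5526

1.5526


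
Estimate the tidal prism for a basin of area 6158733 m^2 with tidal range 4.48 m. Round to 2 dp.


Tidal prism = Area * Tidal range
P = 6158733 * 4.48
P = 27591123.84 m^3

27591123.84


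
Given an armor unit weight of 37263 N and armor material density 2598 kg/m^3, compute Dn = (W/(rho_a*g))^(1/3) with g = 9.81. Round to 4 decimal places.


V = W / (rho_a * g)
V = 37263 / (2598 * 9.81)
V = 37263 / 25486.38
V = 1.462075 m^3
Dn = V^(1/3) = 1.462075^(1/3)
Dn = 1.1350 m

1.1350


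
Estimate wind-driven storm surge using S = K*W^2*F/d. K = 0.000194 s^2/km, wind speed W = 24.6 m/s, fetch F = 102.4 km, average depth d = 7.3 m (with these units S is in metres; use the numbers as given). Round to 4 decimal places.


S = K * W^2 * F / d
W^2 = 24.6^2 = 605.16
S = 0.000194 * 605.16 * 102.4 / 7.3
Numerator = 0.000194 * 605.16 * 102.4 = 12.021866
S = 12.021866 / 7.3 = 1.6468 m

1.6468


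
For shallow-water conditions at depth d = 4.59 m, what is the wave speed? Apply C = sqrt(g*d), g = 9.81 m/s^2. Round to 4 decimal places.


Using the shallow-water approximation:
C = sqrt(g * d) = sqrt(9.81 * 4.59)
C = sqrt(45.0279)
C = 6.7103 m/s

6.7103


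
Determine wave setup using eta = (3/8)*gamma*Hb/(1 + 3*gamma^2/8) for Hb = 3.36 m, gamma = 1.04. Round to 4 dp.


eta = (3/8) * gamma * Hb / (1 + 3*gamma^2/8)
Numerator = (3/8) * 1.04 * 3.36 = 1.310400
Denominator = 1 + 3*1.04^2/8 = 1 + 0.405600 = 1.405600
eta = 1.310400 / 1.405600
eta = 0.9323 m

0.9323


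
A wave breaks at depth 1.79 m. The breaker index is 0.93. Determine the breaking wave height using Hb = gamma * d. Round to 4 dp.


Hb = gamma * d
Hb = 0.93 * 1.79
Hb = 1.6647 m

1.6647


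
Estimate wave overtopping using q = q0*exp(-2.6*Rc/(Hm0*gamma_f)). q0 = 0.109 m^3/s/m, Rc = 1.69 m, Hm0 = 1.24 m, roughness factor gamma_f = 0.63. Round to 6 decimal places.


q = q0 * exp(-2.6 * Rc / (Hm0 * gamma_f))
Exponent = -2.6 * 1.69 / (1.24 * 0.63)
= -2.6 * 1.69 / 0.7812
= -5.624680
exp(-5.624680) = 0.003608
q = 0.109 * 0.003608
q = 0.000393 m^3/s/m

0.000393


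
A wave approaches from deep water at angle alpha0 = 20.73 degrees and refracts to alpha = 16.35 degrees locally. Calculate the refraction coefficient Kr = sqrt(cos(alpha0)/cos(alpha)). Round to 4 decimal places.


Kr = sqrt(cos(alpha0) / cos(alpha))
cos(20.73) = 0.935259
cos(16.35) = 0.959560
Kr = sqrt(0.935259 / 0.959560)
Kr = sqrt(0.974675)
Kr = 0.9873

0.9873


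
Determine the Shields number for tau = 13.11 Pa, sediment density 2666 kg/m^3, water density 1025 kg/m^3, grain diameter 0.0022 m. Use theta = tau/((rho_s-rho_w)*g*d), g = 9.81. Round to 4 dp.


theta = tau / ((rho_s - rho_w) * g * d)
rho_s - rho_w = 2666 - 1025 = 1641
Denominator = 1641 * 9.81 * 0.0022 = 35.416062
theta = 13.11 / 35.416062
theta = 0.3702

0.3702


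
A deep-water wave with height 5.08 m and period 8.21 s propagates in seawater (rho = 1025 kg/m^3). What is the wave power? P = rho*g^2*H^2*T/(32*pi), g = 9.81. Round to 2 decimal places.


P = rho * g^2 * H^2 * T / (32 * pi)
P = 1025 * 9.81^2 * 5.08^2 * 8.21 / (32 * pi)
P = 1025 * 96.2361 * 25.8064 * 8.21 / 100.53096
P = 207889.53 W/m

207889.53


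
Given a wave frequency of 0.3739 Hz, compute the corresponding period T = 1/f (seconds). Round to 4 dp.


T = 1 / f
T = 1 / 0.3739
T = 2.6745 s

2.6745


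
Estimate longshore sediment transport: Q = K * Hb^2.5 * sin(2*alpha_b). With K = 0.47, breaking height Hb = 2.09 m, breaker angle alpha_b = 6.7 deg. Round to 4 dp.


Q = K * Hb^2.5 * sin(2 * alpha_b)
Hb^2.5 = 2.09^2.5 = 6.314889
sin(2 * 6.7) = sin(13.4) = 0.231748
Q = 0.47 * 6.314889 * 0.231748
Q = 0.6878 m^3/s

0.6878


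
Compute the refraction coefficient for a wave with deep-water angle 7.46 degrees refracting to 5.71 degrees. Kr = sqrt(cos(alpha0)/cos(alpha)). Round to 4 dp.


Kr = sqrt(cos(alpha0) / cos(alpha))
cos(7.46) = 0.991536
cos(5.71) = 0.995038
Kr = sqrt(0.991536 / 0.995038)
Kr = sqrt(0.996480)
Kr = 0.9982

0.9982


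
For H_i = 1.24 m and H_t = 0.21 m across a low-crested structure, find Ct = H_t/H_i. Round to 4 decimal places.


Ct = H_t / H_i
Ct = 0.21 / 1.24
Ct = 0.1694

0.1694


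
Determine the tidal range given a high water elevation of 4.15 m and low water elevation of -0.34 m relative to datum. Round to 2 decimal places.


Tidal range = High water - Low water
Tidal range = 4.15 - (-0.34)
Tidal range = 4.49 m

4.49


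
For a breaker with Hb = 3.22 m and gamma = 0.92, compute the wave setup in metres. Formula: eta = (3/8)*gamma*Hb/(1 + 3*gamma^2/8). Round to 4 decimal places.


eta = (3/8) * gamma * Hb / (1 + 3*gamma^2/8)
Numerator = (3/8) * 0.92 * 3.22 = 1.110900
Denominator = 1 + 3*0.92^2/8 = 1 + 0.317400 = 1.317400
eta = 1.110900 / 1.317400
eta = 0.8433 m

0.8433


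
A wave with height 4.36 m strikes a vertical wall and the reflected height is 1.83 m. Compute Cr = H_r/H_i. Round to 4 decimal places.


Cr = H_r / H_i
Cr = 1.83 / 4.36
Cr = 0.4197

0.4197


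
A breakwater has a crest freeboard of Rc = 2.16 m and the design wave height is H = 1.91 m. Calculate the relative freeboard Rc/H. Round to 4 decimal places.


Relative freeboard = Rc / H
= 2.16 / 1.91
= 1.1309

1.1309


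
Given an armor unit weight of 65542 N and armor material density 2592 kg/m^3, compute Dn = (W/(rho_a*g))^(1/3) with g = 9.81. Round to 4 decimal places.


V = W / (rho_a * g)
V = 65542 / (2592 * 9.81)
V = 65542 / 25427.52
V = 2.577601 m^3
Dn = V^(1/3) = 2.577601^(1/3)
Dn = 1.3711 m

1.3711


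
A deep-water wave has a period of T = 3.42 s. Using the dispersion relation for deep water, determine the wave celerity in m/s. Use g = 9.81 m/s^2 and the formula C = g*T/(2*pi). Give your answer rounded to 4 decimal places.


We use the deep-water celerity formula:
C = g * T / (2 * pi)
C = 9.81 * 3.42 / (2 * 3.14159...)
C = 33.550200 / 6.283185
C = 5.3397 m/s

5.3397


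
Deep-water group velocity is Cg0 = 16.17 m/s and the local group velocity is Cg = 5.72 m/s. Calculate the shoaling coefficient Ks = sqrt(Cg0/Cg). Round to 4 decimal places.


Ks = sqrt(Cg0 / Cg)
Ks = sqrt(16.17 / 5.72)
Ks = sqrt(2.8269)
Ks = 1.6813

1.6813


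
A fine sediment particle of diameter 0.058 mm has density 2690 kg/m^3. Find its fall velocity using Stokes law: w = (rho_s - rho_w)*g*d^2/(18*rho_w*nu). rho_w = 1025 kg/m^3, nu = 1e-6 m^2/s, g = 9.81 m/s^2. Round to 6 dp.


w = (rho_s - rho_w) * g * d^2 / (18 * rho_w * nu)
d = 0.058 mm = 0.000058 m
rho_s - rho_w = 2690 - 1025 = 1665
Numerator = 1665 * 9.81 * (0.000058)^2 = 0.000054946399
Denominator = 18 * 1025 * 1e-6 = 0.018450
w = 0.002978 m/s

0.002978


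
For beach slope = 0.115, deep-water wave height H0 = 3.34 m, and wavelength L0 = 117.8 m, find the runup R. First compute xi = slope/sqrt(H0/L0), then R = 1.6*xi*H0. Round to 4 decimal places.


xi = slope / sqrt(H0/L0)
H0/L0 = 3.34/117.8 = 0.028353
sqrt(0.028353) = 0.168384
xi = 0.115 / 0.168384 = 0.682963
R = 1.6 * xi * H0 = 1.6 * 0.682963 * 3.34
R = 3.6498 m

3.6498


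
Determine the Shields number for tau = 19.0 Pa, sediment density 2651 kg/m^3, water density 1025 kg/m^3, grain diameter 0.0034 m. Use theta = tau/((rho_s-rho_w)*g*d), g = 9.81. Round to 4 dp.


theta = tau / ((rho_s - rho_w) * g * d)
rho_s - rho_w = 2651 - 1025 = 1626
Denominator = 1626 * 9.81 * 0.0034 = 54.233604
theta = 19.0 / 54.233604
theta = 0.3503

0.3503


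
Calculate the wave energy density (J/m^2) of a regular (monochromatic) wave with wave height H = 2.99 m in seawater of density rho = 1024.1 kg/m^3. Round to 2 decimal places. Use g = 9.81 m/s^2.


E = (1/8) * rho * g * H^2
E = (1/8) * 1024.1 * 9.81 * 2.99^2
E = 0.125 * 1024.1 * 9.81 * 8.9401
E = 11227.00 J/m^2

11227.00


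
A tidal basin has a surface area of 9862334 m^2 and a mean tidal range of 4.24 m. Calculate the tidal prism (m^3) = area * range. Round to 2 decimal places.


Tidal prism = Area * Tidal range
P = 9862334 * 4.24
P = 41816296.16 m^3

41816296.16


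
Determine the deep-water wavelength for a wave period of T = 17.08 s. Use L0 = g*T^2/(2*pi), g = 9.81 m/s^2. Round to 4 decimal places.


L0 = g * T^2 / (2 * pi)
L0 = 9.81 * 17.08^2 / (2 * pi)
L0 = 9.81 * 291.7264 / 6.28319
L0 = 2861.8360 / 6.28319
L0 = 455.4753 m

455.4753


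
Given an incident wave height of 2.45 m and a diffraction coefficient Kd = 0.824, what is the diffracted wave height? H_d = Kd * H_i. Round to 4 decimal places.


H_d = Kd * H_i
H_d = 0.824 * 2.45
H_d = 2.0188 m

2.0188


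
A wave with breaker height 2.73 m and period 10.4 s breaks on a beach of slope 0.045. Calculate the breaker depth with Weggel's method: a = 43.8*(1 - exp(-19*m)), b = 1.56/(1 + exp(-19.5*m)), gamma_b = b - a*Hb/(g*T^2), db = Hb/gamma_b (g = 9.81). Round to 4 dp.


a = 43.8 * (1 - exp(-19 * m))
exp(-19 * 0.045) = exp(-0.8550) = 0.425283
a = 43.8 * (1 - 0.425283) = 25.172596
b = 1.56 / (1 + exp(-19.5 * m))
exp(-19.5 * 0.045) = exp(-0.8775) = 0.415821
b = 1.56 / (1 + 0.415821) = 1.101834
Hb / (g * T^2) = 2.73 / (9.81 * 10.4^2) = 2.73 / 1061.0496 = 0.00257292
gamma_b = b - a * Hb/(g*T^2) = 1.101834 - 25.172596 * 0.00257292 = 1.037067
db = Hb / gamma_b = 2.73 / 1.037067
db = 2.6324 m

2.6324


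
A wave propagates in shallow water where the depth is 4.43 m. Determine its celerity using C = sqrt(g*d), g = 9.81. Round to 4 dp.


Using the shallow-water approximation:
C = sqrt(g * d) = sqrt(9.81 * 4.43)
C = sqrt(43.4583)
C = 6.5923 m/s

6.5923


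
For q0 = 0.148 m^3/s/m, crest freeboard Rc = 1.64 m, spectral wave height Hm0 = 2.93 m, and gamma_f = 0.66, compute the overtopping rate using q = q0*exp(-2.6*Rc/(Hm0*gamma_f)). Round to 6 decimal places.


q = q0 * exp(-2.6 * Rc / (Hm0 * gamma_f))
Exponent = -2.6 * 1.64 / (2.93 * 0.66)
= -2.6 * 1.64 / 1.9338
= -2.204985
exp(-2.204985) = 0.110252
q = 0.148 * 0.110252
q = 0.016317 m^3/s/m

0.016317


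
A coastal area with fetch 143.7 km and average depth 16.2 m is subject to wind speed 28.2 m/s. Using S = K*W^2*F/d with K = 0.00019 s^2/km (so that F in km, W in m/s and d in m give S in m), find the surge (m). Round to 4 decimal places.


S = K * W^2 * F / d
W^2 = 28.2^2 = 795.24
S = 0.00019 * 795.24 * 143.7 / 16.2
Numerator = 0.00019 * 795.24 * 143.7 = 21.712438
S = 21.712438 / 16.2 = 1.3403 m

1.3403


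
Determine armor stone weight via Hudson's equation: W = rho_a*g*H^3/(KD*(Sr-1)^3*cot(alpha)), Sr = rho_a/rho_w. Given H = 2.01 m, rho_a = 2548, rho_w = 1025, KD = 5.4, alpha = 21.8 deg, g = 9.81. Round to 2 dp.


Sr = rho_a / rho_w = 2548 / 1025 = 2.485854
(Sr - 1) = 1.485854
(Sr - 1)^3 = 3.280410
cot(21.8) = 1 / tan(21.8) = 1 / 0.399971 = 2.500178
Numerator = 2548 * 9.81 * 2.01^3 = 202981.5681
Denominator = 5.4 * 3.280410 * 2.500178 = 44.288693
W = 202981.5681 / 44.288693
W = 4583.15 N

4583.15


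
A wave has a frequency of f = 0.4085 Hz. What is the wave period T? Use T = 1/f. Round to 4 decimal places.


T = 1 / f
T = 1 / 0.4085
T = 2.4480 s

2.4480


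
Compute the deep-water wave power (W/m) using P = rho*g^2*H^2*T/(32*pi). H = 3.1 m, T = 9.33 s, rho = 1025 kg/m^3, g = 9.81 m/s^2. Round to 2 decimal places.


P = rho * g^2 * H^2 * T / (32 * pi)
P = 1025 * 9.81^2 * 3.1^2 * 9.33 / (32 * pi)
P = 1025 * 96.2361 * 9.6100 * 9.33 / 100.53096
P = 87976.58 W/m

87976.58


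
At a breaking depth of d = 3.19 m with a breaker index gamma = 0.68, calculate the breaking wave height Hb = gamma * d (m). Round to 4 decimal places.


Hb = gamma * d
Hb = 0.68 * 3.19
Hb = 2.1692 m

2.1692


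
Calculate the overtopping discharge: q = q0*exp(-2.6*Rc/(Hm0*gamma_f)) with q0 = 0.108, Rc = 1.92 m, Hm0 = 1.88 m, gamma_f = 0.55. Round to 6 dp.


q = q0 * exp(-2.6 * Rc / (Hm0 * gamma_f))
Exponent = -2.6 * 1.92 / (1.88 * 0.55)
= -2.6 * 1.92 / 1.0340
= -4.827853
exp(-4.827853) = 0.008004
q = 0.108 * 0.008004
q = 0.000864 m^3/s/m

0.000864


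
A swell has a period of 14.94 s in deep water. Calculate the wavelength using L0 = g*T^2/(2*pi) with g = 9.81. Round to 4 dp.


L0 = g * T^2 / (2 * pi)
L0 = 9.81 * 14.94^2 / (2 * pi)
L0 = 9.81 * 223.2036 / 6.28319
L0 = 2189.6273 / 6.28319
L0 = 348.4900 m

348.4900


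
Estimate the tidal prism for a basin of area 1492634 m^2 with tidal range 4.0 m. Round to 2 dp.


Tidal prism = Area * Tidal range
P = 1492634 * 4.0
P = 5970536.00 m^3

5970536.00


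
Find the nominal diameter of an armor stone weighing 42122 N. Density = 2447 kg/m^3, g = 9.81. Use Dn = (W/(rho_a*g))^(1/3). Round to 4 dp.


V = W / (rho_a * g)
V = 42122 / (2447 * 9.81)
V = 42122 / 24005.07
V = 1.754713 m^3
Dn = V^(1/3) = 1.754713^(1/3)
Dn = 1.2062 m

1.2062


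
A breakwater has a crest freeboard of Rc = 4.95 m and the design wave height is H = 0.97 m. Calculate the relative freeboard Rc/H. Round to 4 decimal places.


Relative freeboard = Rc / H
= 4.95 / 0.97
= 5.1031

5.1031


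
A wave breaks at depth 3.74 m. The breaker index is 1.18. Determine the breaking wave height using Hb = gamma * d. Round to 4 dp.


Hb = gamma * d
Hb = 1.18 * 3.74
Hb = 4.4132 m

4.4132


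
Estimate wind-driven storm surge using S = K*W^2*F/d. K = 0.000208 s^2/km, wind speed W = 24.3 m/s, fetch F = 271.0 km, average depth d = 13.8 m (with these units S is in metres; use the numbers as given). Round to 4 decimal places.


S = K * W^2 * F / d
W^2 = 24.3^2 = 590.49
S = 0.000208 * 590.49 * 271.0 / 13.8
Numerator = 0.000208 * 590.49 * 271.0 = 33.284740
S = 33.284740 / 13.8 = 2.4119 m

2.4119


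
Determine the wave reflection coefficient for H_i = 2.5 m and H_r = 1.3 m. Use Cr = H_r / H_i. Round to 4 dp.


Cr = H_r / H_i
Cr = 1.3 / 2.5
Cr = 0.5200

0.5200


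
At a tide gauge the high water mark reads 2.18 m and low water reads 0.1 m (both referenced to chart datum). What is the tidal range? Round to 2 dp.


Tidal range = High water - Low water
Tidal range = 2.18 - (0.1)
Tidal range = 2.08 m

2.08


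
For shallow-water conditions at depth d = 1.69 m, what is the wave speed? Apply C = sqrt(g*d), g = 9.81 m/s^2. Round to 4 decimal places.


Using the shallow-water approximation:
C = sqrt(g * d) = sqrt(9.81 * 1.69)
C = sqrt(16.5789)
C = 4.0717 m/s

4.0717


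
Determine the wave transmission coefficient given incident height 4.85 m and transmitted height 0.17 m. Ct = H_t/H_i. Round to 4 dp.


Ct = H_t / H_i
Ct = 0.17 / 4.85
Ct = 0.0351

0.0351


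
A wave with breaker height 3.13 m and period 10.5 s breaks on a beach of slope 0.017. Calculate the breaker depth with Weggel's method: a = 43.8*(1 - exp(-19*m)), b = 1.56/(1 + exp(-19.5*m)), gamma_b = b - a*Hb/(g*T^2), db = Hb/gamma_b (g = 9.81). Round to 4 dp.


a = 43.8 * (1 - exp(-19 * m))
exp(-19 * 0.017) = exp(-0.3230) = 0.723974
a = 43.8 * (1 - 0.723974) = 12.089945
b = 1.56 / (1 + exp(-19.5 * m))
exp(-19.5 * 0.017) = exp(-0.3315) = 0.717846
b = 1.56 / (1 + 0.717846) = 0.908114
Hb / (g * T^2) = 3.13 / (9.81 * 10.5^2) = 3.13 / 1081.5525 = 0.00289399
gamma_b = b - a * Hb/(g*T^2) = 0.908114 - 12.089945 * 0.00289399 = 0.873126
db = Hb / gamma_b = 3.13 / 0.873126
db = 3.5848 m

3.5848


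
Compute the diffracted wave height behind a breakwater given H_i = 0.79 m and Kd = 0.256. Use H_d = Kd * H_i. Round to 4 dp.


H_d = Kd * H_i
H_d = 0.256 * 0.79
H_d = 0.2022 m

0.2022


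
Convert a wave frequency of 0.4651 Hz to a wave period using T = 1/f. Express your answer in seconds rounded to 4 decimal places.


T = 1 / f
T = 1 / 0.4651
T = 2.1501 s

2.1501


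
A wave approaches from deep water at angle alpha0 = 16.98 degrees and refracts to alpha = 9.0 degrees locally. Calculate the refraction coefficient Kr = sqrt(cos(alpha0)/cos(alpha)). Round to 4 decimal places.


Kr = sqrt(cos(alpha0) / cos(alpha))
cos(16.98) = 0.956407
cos(9.0) = 0.987688
Kr = sqrt(0.956407 / 0.987688)
Kr = sqrt(0.968328)
Kr = 0.9840

0.9840


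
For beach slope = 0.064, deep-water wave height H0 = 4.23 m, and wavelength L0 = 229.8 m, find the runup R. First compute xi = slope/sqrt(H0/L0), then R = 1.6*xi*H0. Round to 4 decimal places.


xi = slope / sqrt(H0/L0)
H0/L0 = 4.23/229.8 = 0.018407
sqrt(0.018407) = 0.135674
xi = 0.064 / 0.135674 = 0.471721
R = 1.6 * xi * H0 = 1.6 * 0.471721 * 4.23
R = 3.1926 m

3.1926


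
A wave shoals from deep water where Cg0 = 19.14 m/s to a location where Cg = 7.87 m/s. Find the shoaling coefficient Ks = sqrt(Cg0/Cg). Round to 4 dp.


Ks = sqrt(Cg0 / Cg)
Ks = sqrt(19.14 / 7.87)
Ks = sqrt(2.4320)
Ks = 1.5595

1.5595


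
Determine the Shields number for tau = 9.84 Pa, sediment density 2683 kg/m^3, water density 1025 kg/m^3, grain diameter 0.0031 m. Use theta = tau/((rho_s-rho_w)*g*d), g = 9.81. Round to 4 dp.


theta = tau / ((rho_s - rho_w) * g * d)
rho_s - rho_w = 2683 - 1025 = 1658
Denominator = 1658 * 9.81 * 0.0031 = 50.421438
theta = 9.84 / 50.421438
theta = 0.1952

0.1952


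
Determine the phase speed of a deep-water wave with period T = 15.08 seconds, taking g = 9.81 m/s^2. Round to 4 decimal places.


We use the deep-water celerity formula:
C = g * T / (2 * pi)
C = 9.81 * 15.08 / (2 * 3.14159...)
C = 147.934800 / 6.283185
C = 23.5446 m/s

23.5446


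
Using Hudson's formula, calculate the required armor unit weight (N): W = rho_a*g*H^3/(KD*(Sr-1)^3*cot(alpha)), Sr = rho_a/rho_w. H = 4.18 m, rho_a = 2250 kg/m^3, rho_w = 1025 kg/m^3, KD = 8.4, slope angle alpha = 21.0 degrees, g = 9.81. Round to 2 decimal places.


Sr = rho_a / rho_w = 2250 / 1025 = 2.195122
(Sr - 1) = 1.195122
(Sr - 1)^3 = 1.707012
cot(21.0) = 1 / tan(21.0) = 1 / 0.383864 = 2.605089
Numerator = 2250 * 9.81 * 4.18^3 = 1612056.9148
Denominator = 8.4 * 1.707012 * 2.605089 = 37.354122
W = 1612056.9148 / 37.354122
W = 43156.07 N

43156.07


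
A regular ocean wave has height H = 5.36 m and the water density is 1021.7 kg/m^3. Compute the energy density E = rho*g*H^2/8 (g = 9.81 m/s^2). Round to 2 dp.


E = (1/8) * rho * g * H^2
E = (1/8) * 1021.7 * 9.81 * 5.36^2
E = 0.125 * 1021.7 * 9.81 * 28.7296
E = 35994.16 J/m^2

35994.16


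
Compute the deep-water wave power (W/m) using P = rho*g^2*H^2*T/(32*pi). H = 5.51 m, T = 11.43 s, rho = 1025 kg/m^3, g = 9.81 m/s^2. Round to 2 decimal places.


P = rho * g^2 * H^2 * T / (32 * pi)
P = 1025 * 9.81^2 * 5.51^2 * 11.43 / (32 * pi)
P = 1025 * 96.2361 * 30.3601 * 11.43 / 100.53096
P = 340495.56 W/m

340495.56


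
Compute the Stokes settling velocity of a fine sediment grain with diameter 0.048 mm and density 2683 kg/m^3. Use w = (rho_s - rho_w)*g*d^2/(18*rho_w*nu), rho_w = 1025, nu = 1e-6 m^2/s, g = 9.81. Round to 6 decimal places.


w = (rho_s - rho_w) * g * d^2 / (18 * rho_w * nu)
d = 0.048 mm = 0.000048 m
rho_s - rho_w = 2683 - 1025 = 1658
Numerator = 1658 * 9.81 * (0.000048)^2 = 0.000037474514
Denominator = 18 * 1025 * 1e-6 = 0.018450
w = 0.002031 m/s

0.002031


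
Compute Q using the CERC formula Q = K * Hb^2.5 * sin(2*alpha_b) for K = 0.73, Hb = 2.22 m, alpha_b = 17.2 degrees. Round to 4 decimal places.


Q = K * Hb^2.5 * sin(2 * alpha_b)
Hb^2.5 = 2.22^2.5 = 7.343151
sin(2 * 17.2) = sin(34.4) = 0.564967
Q = 0.73 * 7.343151 * 0.564967
Q = 3.0285 m^3/s

3.0285


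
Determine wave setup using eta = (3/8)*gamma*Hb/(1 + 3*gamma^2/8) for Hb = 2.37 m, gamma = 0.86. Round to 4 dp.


eta = (3/8) * gamma * Hb / (1 + 3*gamma^2/8)
Numerator = (3/8) * 0.86 * 2.37 = 0.764325
Denominator = 1 + 3*0.86^2/8 = 1 + 0.277350 = 1.277350
eta = 0.764325 / 1.277350
eta = 0.5984 m

0.5984


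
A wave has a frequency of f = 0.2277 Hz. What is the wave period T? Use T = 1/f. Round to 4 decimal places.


T = 1 / f
T = 1 / 0.2277
T = 4.3917 s

4.3917


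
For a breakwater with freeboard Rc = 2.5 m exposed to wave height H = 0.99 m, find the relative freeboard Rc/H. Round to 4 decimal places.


Relative freeboard = Rc / H
= 2.5 / 0.99
= 2.5253

2.5253


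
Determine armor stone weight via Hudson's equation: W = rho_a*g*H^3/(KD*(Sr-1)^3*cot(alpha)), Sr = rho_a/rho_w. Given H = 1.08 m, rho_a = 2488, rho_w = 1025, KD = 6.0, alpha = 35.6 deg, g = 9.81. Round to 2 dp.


Sr = rho_a / rho_w = 2488 / 1025 = 2.427317
(Sr - 1) = 1.427317
(Sr - 1)^3 = 2.907779
cot(35.6) = 1 / tan(35.6) = 1 / 0.715930 = 1.396785
Numerator = 2488 * 9.81 * 1.08^3 = 30746.1435
Denominator = 6.0 * 2.907779 * 1.396785 = 24.369256
W = 30746.1435 / 24.369256
W = 1261.68 N

1261.68


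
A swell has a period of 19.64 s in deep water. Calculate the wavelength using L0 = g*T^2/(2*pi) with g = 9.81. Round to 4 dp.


L0 = g * T^2 / (2 * pi)
L0 = 9.81 * 19.64^2 / (2 * pi)
L0 = 9.81 * 385.7296 / 6.28319
L0 = 3784.0074 / 6.28319
L0 = 602.2435 m

602.2435


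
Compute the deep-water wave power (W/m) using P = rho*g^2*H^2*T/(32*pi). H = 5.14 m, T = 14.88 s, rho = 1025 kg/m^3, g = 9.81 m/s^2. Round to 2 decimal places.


P = rho * g^2 * H^2 * T / (32 * pi)
P = 1025 * 9.81^2 * 5.14^2 * 14.88 / (32 * pi)
P = 1025 * 96.2361 * 26.4196 * 14.88 / 100.53096
P = 385736.91 W/m

385736.91


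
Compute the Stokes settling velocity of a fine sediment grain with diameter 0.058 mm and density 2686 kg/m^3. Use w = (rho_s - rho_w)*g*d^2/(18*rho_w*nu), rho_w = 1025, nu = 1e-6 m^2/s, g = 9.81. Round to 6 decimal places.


w = (rho_s - rho_w) * g * d^2 / (18 * rho_w * nu)
d = 0.058 mm = 0.000058 m
rho_s - rho_w = 2686 - 1025 = 1661
Numerator = 1661 * 9.81 * (0.000058)^2 = 0.000054814395
Denominator = 18 * 1025 * 1e-6 = 0.018450
w = 0.002971 m/s

0.002971


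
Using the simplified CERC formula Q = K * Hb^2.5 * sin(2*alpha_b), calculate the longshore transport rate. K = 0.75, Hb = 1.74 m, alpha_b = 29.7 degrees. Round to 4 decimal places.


Q = K * Hb^2.5 * sin(2 * alpha_b)
Hb^2.5 = 1.74^2.5 = 3.993679
sin(2 * 29.7) = sin(59.4) = 0.860742
Q = 0.75 * 3.993679 * 0.860742
Q = 2.5781 m^3/s

2.5781


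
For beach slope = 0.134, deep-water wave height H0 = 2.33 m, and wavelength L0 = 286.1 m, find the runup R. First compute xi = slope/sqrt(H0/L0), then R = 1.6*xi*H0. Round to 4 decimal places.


xi = slope / sqrt(H0/L0)
H0/L0 = 2.33/286.1 = 0.008144
sqrt(0.008144) = 0.090244
xi = 0.134 / 0.090244 = 1.484861
R = 1.6 * xi * H0 = 1.6 * 1.484861 * 2.33
R = 5.5356 m

5.5356


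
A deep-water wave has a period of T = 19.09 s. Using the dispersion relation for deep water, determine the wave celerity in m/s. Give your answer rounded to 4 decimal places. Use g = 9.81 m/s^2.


We use the deep-water celerity formula:
C = g * T / (2 * pi)
C = 9.81 * 19.09 / (2 * 3.14159...)
C = 187.272900 / 6.283185
C = 29.8054 m/s

29.8054


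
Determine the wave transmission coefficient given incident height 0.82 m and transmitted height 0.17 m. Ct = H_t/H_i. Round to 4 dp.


Ct = H_t / H_i
Ct = 0.17 / 0.82
Ct = 0.2073

0.2073


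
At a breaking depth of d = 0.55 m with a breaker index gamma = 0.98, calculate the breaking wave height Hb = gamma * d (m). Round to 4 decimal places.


Hb = gamma * d
Hb = 0.98 * 0.55
Hb = 0.5390 m

0.5390


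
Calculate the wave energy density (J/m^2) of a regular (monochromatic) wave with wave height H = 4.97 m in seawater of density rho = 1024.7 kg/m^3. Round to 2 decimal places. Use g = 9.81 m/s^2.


E = (1/8) * rho * g * H^2
E = (1/8) * 1024.7 * 9.81 * 4.97^2
E = 0.125 * 1024.7 * 9.81 * 24.7009
E = 31037.63 J/m^2

31037.63


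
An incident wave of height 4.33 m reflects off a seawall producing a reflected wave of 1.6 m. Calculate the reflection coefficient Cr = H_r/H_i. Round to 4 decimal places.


Cr = H_r / H_i
Cr = 1.6 / 4.33
Cr = 0.3695

0.3695


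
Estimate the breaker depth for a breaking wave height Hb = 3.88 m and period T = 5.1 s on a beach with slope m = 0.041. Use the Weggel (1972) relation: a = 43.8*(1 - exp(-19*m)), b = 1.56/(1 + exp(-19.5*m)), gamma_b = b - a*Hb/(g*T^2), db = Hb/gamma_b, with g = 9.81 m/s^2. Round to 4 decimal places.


a = 43.8 * (1 - exp(-19 * m))
exp(-19 * 0.041) = exp(-0.7790) = 0.458865
a = 43.8 * (1 - 0.458865) = 23.701728
b = 1.56 / (1 + exp(-19.5 * m))
exp(-19.5 * 0.041) = exp(-0.7995) = 0.449554
b = 1.56 / (1 + 0.449554) = 1.076193
Hb / (g * T^2) = 3.88 / (9.81 * 5.1^2) = 3.88 / 255.1581 = 0.01520626
gamma_b = b - a * Hb/(g*T^2) = 1.076193 - 23.701728 * 0.01520626 = 0.715779
db = Hb / gamma_b = 3.88 / 0.715779
db = 5.4207 m

5.4207


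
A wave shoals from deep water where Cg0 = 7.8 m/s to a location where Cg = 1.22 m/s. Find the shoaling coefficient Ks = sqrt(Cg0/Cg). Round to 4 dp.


Ks = sqrt(Cg0 / Cg)
Ks = sqrt(7.8 / 1.22)
Ks = sqrt(6.3934)
Ks = 2.5285

2.5285


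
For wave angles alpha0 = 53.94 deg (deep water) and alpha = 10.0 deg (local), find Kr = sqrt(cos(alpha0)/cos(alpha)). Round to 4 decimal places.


Kr = sqrt(cos(alpha0) / cos(alpha))
cos(53.94) = 0.588632
cos(10.0) = 0.984808
Kr = sqrt(0.588632 / 0.984808)
Kr = sqrt(0.597713)
Kr = 0.7731

0.7731


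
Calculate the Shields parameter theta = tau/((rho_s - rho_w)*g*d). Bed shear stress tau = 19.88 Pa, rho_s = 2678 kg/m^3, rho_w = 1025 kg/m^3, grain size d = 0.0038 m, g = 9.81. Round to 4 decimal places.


theta = tau / ((rho_s - rho_w) * g * d)
rho_s - rho_w = 2678 - 1025 = 1653
Denominator = 1653 * 9.81 * 0.0038 = 61.620534
theta = 19.88 / 61.620534
theta = 0.3226

0.3226


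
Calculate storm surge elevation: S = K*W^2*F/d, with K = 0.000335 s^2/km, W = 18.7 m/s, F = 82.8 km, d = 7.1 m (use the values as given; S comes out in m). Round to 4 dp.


S = K * W^2 * F / d
W^2 = 18.7^2 = 349.69
S = 0.000335 * 349.69 * 82.8 / 7.1
Numerator = 0.000335 * 349.69 * 82.8 = 9.699701
S = 9.699701 / 7.1 = 1.3662 m

1.3662


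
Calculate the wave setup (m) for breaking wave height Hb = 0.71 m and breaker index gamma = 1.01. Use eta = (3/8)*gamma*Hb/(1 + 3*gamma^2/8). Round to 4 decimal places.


eta = (3/8) * gamma * Hb / (1 + 3*gamma^2/8)
Numerator = (3/8) * 1.01 * 0.71 = 0.268912
Denominator = 1 + 3*1.01^2/8 = 1 + 0.382538 = 1.382538
eta = 0.268912 / 1.382538
eta = 0.1945 m

0.1945


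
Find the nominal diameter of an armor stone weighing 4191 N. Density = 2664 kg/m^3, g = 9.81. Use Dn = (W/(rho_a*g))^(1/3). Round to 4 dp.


V = W / (rho_a * g)
V = 4191 / (2664 * 9.81)
V = 4191 / 26133.84
V = 0.160367 m^3
Dn = V^(1/3) = 0.160367^(1/3)
Dn = 0.5433 m

0.5433


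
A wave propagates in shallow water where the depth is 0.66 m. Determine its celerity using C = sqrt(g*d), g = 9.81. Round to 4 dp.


Using the shallow-water approximation:
C = sqrt(g * d) = sqrt(9.81 * 0.66)
C = sqrt(6.4746)
C = 2.5445 m/s

2.5445


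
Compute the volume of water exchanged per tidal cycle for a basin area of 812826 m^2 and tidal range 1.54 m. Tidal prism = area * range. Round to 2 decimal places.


Tidal prism = Area * Tidal range
P = 812826 * 1.54
P = 1251752.04 m^3

1251752.04


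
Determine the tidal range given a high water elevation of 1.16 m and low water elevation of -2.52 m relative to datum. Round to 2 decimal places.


Tidal range = High water - Low water
Tidal range = 1.16 - (-2.52)
Tidal range = 3.68 m

3.68


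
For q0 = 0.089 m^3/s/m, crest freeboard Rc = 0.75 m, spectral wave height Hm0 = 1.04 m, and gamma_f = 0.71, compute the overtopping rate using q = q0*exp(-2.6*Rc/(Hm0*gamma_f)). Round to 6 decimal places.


q = q0 * exp(-2.6 * Rc / (Hm0 * gamma_f))
Exponent = -2.6 * 0.75 / (1.04 * 0.71)
= -2.6 * 0.75 / 0.7384
= -2.640845
exp(-2.640845) = 0.071301
q = 0.089 * 0.071301
q = 0.006346 m^3/s/m

0.006346


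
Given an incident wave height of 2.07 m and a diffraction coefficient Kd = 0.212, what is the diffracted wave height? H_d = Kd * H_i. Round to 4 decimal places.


H_d = Kd * H_i
H_d = 0.212 * 2.07
H_d = 0.4388 m

0.4388


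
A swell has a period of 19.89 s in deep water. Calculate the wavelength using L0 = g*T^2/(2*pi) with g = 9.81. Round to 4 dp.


L0 = g * T^2 / (2 * pi)
L0 = 9.81 * 19.89^2 / (2 * pi)
L0 = 9.81 * 395.6121 / 6.28319
L0 = 3880.9547 / 6.28319
L0 = 617.6731 m

617.6731


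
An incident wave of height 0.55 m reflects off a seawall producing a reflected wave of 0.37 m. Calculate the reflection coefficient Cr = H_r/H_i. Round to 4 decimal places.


Cr = H_r / H_i
Cr = 0.37 / 0.55
Cr = 0.6727

0.6727


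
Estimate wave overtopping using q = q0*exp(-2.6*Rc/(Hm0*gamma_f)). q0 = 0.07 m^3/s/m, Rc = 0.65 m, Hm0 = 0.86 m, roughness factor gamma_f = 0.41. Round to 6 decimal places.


q = q0 * exp(-2.6 * Rc / (Hm0 * gamma_f))
Exponent = -2.6 * 0.65 / (0.86 * 0.41)
= -2.6 * 0.65 / 0.3526
= -4.792967
exp(-4.792967) = 0.008288
q = 0.07 * 0.008288
q = 0.000580 m^3/s/m

0.000580


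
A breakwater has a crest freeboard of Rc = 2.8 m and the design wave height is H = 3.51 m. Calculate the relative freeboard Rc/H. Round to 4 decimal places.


Relative freeboard = Rc / H
= 2.8 / 3.51
= 0.7977

0.7977


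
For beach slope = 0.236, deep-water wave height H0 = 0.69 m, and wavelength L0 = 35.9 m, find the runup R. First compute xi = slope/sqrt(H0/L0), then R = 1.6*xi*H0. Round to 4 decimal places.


xi = slope / sqrt(H0/L0)
H0/L0 = 0.69/35.9 = 0.019220
sqrt(0.019220) = 0.138636
xi = 0.236 / 0.138636 = 1.702294
R = 1.6 * xi * H0 = 1.6 * 1.702294 * 0.69
R = 1.8793 m

1.8793


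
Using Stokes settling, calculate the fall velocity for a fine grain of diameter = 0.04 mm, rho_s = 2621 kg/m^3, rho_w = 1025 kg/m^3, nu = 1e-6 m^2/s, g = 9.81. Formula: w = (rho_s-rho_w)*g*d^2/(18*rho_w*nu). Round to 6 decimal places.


w = (rho_s - rho_w) * g * d^2 / (18 * rho_w * nu)
d = 0.04 mm = 0.000040 m
rho_s - rho_w = 2621 - 1025 = 1596
Numerator = 1596 * 9.81 * (0.000040)^2 = 0.000025050816
Denominator = 18 * 1025 * 1e-6 = 0.018450
w = 0.001358 m/s

0.001358


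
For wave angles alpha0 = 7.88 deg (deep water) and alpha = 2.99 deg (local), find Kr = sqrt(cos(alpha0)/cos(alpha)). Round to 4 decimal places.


Kr = sqrt(cos(alpha0) / cos(alpha))
cos(7.88) = 0.990557
cos(2.99) = 0.998639
Kr = sqrt(0.990557 / 0.998639)
Kr = sqrt(0.991908)
Kr = 0.9959

0.9959


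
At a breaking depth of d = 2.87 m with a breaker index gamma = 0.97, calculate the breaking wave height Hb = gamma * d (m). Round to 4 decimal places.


Hb = gamma * d
Hb = 0.97 * 2.87
Hb = 2.7839 m

2.7839


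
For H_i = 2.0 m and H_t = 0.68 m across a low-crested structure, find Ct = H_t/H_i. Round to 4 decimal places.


Ct = H_t / H_i
Ct = 0.68 / 2.0
Ct = 0.3400

0.3400


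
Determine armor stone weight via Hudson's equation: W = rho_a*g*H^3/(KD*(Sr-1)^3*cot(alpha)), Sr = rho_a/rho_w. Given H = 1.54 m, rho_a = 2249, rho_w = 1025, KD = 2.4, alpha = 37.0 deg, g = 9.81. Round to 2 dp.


Sr = rho_a / rho_w = 2249 / 1025 = 2.194146
(Sr - 1) = 1.194146
(Sr - 1)^3 = 1.702835
cot(37.0) = 1 / tan(37.0) = 1 / 0.753554 = 1.327045
Numerator = 2249 * 9.81 * 1.54^3 = 80578.7684
Denominator = 2.4 * 1.702835 * 1.327045 = 5.423373
W = 80578.7684 / 5.423373
W = 14857.68 N

14857.68


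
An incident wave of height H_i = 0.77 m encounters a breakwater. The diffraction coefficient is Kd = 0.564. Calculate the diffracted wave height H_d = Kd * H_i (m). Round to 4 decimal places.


H_d = Kd * H_i
H_d = 0.564 * 0.77
H_d = 0.4343 m

0.4343


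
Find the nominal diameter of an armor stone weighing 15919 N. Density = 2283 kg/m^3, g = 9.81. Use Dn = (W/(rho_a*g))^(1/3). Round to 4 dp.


V = W / (rho_a * g)
V = 15919 / (2283 * 9.81)
V = 15919 / 22396.23
V = 0.710789 m^3
Dn = V^(1/3) = 0.710789^(1/3)
Dn = 0.8924 m

0.8924


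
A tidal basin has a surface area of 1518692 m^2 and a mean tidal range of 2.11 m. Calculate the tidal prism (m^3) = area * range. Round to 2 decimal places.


Tidal prism = Area * Tidal range
P = 1518692 * 2.11
P = 3204440.12 m^3

3204440.12


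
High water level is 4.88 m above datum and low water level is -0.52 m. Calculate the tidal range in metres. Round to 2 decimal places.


Tidal range = High water - Low water
Tidal range = 4.88 - (-0.52)
Tidal range = 5.40 m

5.40


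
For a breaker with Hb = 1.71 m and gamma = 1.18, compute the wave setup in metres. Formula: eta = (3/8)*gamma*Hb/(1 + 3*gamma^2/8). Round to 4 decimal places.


eta = (3/8) * gamma * Hb / (1 + 3*gamma^2/8)
Numerator = (3/8) * 1.18 * 1.71 = 0.756675
Denominator = 1 + 3*1.18^2/8 = 1 + 0.522150 = 1.522150
eta = 0.756675 / 1.522150
eta = 0.4971 m

0.4971


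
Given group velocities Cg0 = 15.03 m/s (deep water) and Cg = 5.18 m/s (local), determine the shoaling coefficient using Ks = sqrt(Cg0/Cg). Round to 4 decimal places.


Ks = sqrt(Cg0 / Cg)
Ks = sqrt(15.03 / 5.18)
Ks = sqrt(2.9015)
Ks = 1.7034

1.7034


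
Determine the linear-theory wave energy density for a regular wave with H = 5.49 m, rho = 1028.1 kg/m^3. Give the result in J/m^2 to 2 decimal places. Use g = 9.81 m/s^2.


E = (1/8) * rho * g * H^2
E = (1/8) * 1028.1 * 9.81 * 5.49^2
E = 0.125 * 1028.1 * 9.81 * 30.1401
E = 37997.85 J/m^2

37997.85


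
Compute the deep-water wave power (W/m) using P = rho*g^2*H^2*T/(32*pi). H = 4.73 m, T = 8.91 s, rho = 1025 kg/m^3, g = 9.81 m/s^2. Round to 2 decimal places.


P = rho * g^2 * H^2 * T / (32 * pi)
P = 1025 * 9.81^2 * 4.73^2 * 8.91 / (32 * pi)
P = 1025 * 96.2361 * 22.3729 * 8.91 / 100.53096
P = 195596.92 W/m

195596.92


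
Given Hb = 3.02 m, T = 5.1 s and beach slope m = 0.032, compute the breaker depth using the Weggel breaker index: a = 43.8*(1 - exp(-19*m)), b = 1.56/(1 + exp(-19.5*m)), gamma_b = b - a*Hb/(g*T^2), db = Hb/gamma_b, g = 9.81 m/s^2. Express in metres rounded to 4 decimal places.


a = 43.8 * (1 - exp(-19 * m))
exp(-19 * 0.032) = exp(-0.6080) = 0.544439
a = 43.8 * (1 - 0.544439) = 19.953587
b = 1.56 / (1 + exp(-19.5 * m))
exp(-19.5 * 0.032) = exp(-0.6240) = 0.535797
b = 1.56 / (1 + 0.535797) = 1.015759
Hb / (g * T^2) = 3.02 / (9.81 * 5.1^2) = 3.02 / 255.1581 = 0.01183580
gamma_b = b - a * Hb/(g*T^2) = 1.015759 - 19.953587 * 0.01183580 = 0.779593
db = Hb / gamma_b = 3.02 / 0.779593
db = 3.8738 m

3.8738
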